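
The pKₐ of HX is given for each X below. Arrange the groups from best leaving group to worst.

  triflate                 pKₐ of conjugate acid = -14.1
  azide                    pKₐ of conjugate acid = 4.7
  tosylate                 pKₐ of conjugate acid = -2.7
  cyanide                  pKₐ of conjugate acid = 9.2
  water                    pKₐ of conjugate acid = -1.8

Lower conjugate-acid pKₐ ⇒ weaker base ⇒ better leaving group.
Sorting by the given values: triflate (-14.1), tosylate (-2.7), water (-1.8), azide (4.7), cyanide (9.2).

triflate > tosylate > water > azide > cyanide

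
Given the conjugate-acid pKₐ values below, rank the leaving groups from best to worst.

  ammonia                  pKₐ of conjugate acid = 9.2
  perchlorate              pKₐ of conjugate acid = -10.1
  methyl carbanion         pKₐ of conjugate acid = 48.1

Lower conjugate-acid pKₐ ⇒ weaker base ⇒ better leaving group.
Sorting by the given values: perchlorate (-10.1), ammonia (9.2), methyl carbanion (48.1).

perchlorate > ammonia > methyl carbanion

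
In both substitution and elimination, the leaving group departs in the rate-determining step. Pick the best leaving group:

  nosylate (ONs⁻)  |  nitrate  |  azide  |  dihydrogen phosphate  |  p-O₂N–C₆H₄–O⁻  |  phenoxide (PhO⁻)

nosylate (ONs⁻)

nosylate (ONs⁻): pKₐ(p-O₂NC₆H₄SO₃H) ≈ -3.5
nitrate: pKₐ(HNO₃) ≈ -1.3
dihydrogen phosphate: pKₐ(H₃PO₄) ≈ 2.1
azide: pKₐ(HN₃) ≈ 4.7
p-O₂N–C₆H₄–O⁻: pKₐ(p-nitrophenol) ≈ 7.2
phenoxide (PhO⁻): pKₐ(C₆H₅OH (phenol)) ≈ 10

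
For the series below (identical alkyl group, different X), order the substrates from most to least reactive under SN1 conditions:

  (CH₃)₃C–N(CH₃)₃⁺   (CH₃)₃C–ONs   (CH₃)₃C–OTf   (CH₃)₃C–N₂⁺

(CH₃)₃C–N₂⁺ > (CH₃)₃C–OTf > (CH₃)₃C–ONs > (CH₃)₃C–N(CH₃)₃⁺

Same R in every case — rank the leaving groups.
The more stable X⁻ (or X) is on its own — i.e. the weaker a base it is — the better a leaving group it makes.
(CH₃)₃C–N₂⁺ loses N₂: no meaningful conjugate acid; N₂ departs as an exceptionally stable neutral molecule
(CH₃)₃C–OTf loses OTf⁻: pKₐ(CF₃SO₃H (triflic acid)) ≈ -14
(CH₃)₃C–ONs loses ONs⁻: pKₐ(p-O₂NC₆H₄SO₃H) ≈ -3.5
(CH₃)₃C–N(CH₃)₃⁺ loses NR'₃: pKₐ(R'₃NH⁺) ≈ 10.7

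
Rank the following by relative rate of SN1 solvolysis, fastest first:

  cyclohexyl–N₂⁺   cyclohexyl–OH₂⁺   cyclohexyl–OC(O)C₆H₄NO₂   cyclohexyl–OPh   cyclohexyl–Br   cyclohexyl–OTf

The skeletons are identical, so relative rate is governed entirely by leaving-group ability.
Leaving-group ability tracks the stability of the departed species; conjugate-acid pKₐ is the usual yardstick (lower pKₐ → better LG).
cyclohexyl–N₂⁺ loses N₂: no meaningful conjugate acid; N₂ departs as an exceptionally stable neutral molecule
cyclohexyl–OTf loses OTf⁻: pKₐ(CF₃SO₃H (triflic acid)) ≈ -14
cyclohexyl–Br loses Br⁻: pKₐ(HBr) ≈ -9
cyclohexyl–OH₂⁺ loses H₂O: pKₐ(H₃O⁺) ≈ -1.7
cyclohexyl–OC(O)C₆H₄NO₂ loses p-O₂N–C₆H₄–COO⁻: pKₐ(p-nitrobenzoic acid) ≈ 3.4
cyclohexyl–OPh loses PhO⁻: pKₐ(C₆H₅OH (phenol)) ≈ 10

cyclohexyl–N₂⁺ > cyclohexyl–OTf > cyclohexyl–Br > cyclohexyl–OH₂⁺ > cyclohexyl–OC(O)C₆H₄NO₂ > cyclohexyl–OPh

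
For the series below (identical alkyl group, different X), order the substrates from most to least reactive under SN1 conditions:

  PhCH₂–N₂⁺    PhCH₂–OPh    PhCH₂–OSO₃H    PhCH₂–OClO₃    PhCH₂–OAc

Same R in every case — rank the leaving groups.
Rank by basicity of the departing species: weakest base leaves most easily.
PhCH₂–N₂⁺ loses N₂: no meaningful conjugate acid; N₂ departs as an exceptionally stable neutral molecule
PhCH₂–OClO₃ loses ClO₄⁻: pKₐ(HClO₄) ≈ -10
PhCH₂–OSO₃H loses HSO₄⁻: pKₐ(H₂SO₄) ≈ -3
PhCH₂–OAc loses AcO⁻: pKₐ(CH₃COOH) ≈ 4.8
PhCH₂–OPh loses PhO⁻: pKₐ(C₆H₅OH (phenol)) ≈ 10

PhCH₂–N₂⁺ > PhCH₂–OClO₃ > PhCH₂–OSO₃H > PhCH₂–OAc > PhCH₂–OPh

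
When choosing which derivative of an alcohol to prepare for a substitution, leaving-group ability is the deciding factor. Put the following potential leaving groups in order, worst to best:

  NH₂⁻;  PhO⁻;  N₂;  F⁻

NH₂⁻ < PhO⁻ < F⁻ < N₂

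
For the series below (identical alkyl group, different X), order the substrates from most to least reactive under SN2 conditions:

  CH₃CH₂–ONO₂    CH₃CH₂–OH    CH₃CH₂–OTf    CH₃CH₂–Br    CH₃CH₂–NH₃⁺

CH₃CH₂–OTf > CH₃CH₂–Br > CH₃CH₂–ONO₂ > CH₃CH₂–NH₃⁺ > CH₃CH₂–OH

The skeletons are identical, so relative rate is governed entirely by leaving-group ability.
A good leaving group is a weak base: the lower the pKₐ of its conjugate acid, the more readily it departs.
CH₃CH₂–OTf loses OTf⁻: pKₐ(CF₃SO₃H (triflic acid)) ≈ -14
CH₃CH₂–Br loses Br⁻: pKₐ(HBr) ≈ -9
CH₃CH₂–ONO₂ loses NO₃⁻: pKₐ(HNO₃) ≈ -1.3
CH₃CH₂–NH₃⁺ loses NH₃: pKₐ(NH₄⁺) ≈ 9.2
CH₃CH₂–OH loses OH⁻: pKₐ(H₂O) ≈ 15.7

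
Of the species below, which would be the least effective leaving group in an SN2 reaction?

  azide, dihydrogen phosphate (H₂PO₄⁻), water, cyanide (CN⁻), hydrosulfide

cyanide (CN⁻)

Leaving-group ability tracks the stability of the departed species; conjugate-acid pKₐ is the usual yardstick (lower pKₐ → better LG).
water: pKₐ(H₃O⁺) ≈ -1.7
dihydrogen phosphate (H₂PO₄⁻): pKₐ(H₃PO₄) ≈ 2.1
azide: pKₐ(HN₃) ≈ 4.7
hydrosulfide: pKₐ(H₂S) ≈ 7
cyanide (CN⁻): pKₐ(HCN) ≈ 9.2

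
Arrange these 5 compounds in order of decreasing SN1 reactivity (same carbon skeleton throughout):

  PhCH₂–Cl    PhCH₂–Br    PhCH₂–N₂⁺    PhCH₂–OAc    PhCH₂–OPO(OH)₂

Same R in every case — rank the leaving groups.
The more stable X⁻ (or X) is on its own — i.e. the weaker a base it is — the better a leaving group it makes.
PhCH₂–N₂⁺ loses N₂: no meaningful conjugate acid; N₂ departs as an exceptionally stable neutral molecule
PhCH₂–Br loses Br⁻: pKₐ(HBr) ≈ -9
PhCH₂–Cl loses Cl⁻: pKₐ(HCl) ≈ -7
PhCH₂–OPO(OH)₂ loses H₂PO₄⁻: pKₐ(H₃PO₄) ≈ 2.1
PhCH₂–OAc loses AcO⁻: pKₐ(CH₃COOH) ≈ 4.8

PhCH₂–N₂⁺ > PhCH₂–Br > PhCH₂–Cl > PhCH₂–OPO(OH)₂ > PhCH₂–OAc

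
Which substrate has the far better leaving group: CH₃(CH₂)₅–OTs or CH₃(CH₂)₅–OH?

CH₃(CH₂)₅–OTs

From CH₃(CH₂)₅–OH the departing group would be OH⁻ (pKₐ(H₂O) ≈ 15.7). Strong base; essentially never leaves without prior activation.
From CH₃(CH₂)₅–OTs the leaving group is OTs⁻ (pKₐ(p-CH₃C₆H₄SO₃H (TsOH)) ≈ -2.8). Resonance-delocalised arenesulfonate.
(In practice CH₃(CH₂)₅–OTs is made from CH₃(CH₂)₅–OH by treatment with TsCl / pyridine, converting the hydroxyl into a tosylate.)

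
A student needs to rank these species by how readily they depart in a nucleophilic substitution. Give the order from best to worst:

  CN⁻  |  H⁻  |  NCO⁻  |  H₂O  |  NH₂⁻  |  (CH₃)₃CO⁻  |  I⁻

Rank by basicity of the departing species: weakest base leaves most easily.
I⁻: pKₐ(HI) ≈ -10
H₂O: pKₐ(H₃O⁺) ≈ -1.7
NCO⁻: pKₐ(HOCN) ≈ 3.5
CN⁻: pKₐ(HCN) ≈ 9.2
(CH₃)₃CO⁻: pKₐ(t-BuOH) ≈ 18 — bulky, strongly basic alkoxide
H⁻: pKₐ(H₂) ≈ 36 — extremely strong base; leaves only in special hydride-transfer contexts
NH₂⁻: pKₐ(NH₃) ≈ 38

I⁻ > H₂O > NCO⁻ > CN⁻ > (CH₃)₃CO⁻ > H⁻ > NH₂⁻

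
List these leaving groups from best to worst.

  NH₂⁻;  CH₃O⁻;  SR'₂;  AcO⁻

SR'₂: pKₐ(R'₂SH⁺) ≈ -7 — neutral; leaves from a sulfonium salt (R–SR'₂⁺)
AcO⁻: pKₐ(CH₃COOH) ≈ 4.8
CH₃O⁻: pKₐ(CH₃OH) ≈ 15.5
NH₂⁻: pKₐ(NH₃) ≈ 38 — extremely strong base; never a leaving group

SR'₂ > AcO⁻ > CH₃O⁻ > NH₂⁻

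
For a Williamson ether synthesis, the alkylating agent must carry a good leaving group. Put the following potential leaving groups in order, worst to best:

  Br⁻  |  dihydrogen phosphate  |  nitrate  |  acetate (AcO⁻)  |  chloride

acetate (AcO⁻) < dihydrogen phosphate < nitrate < chloride < Br⁻

Br⁻: pKₐ(HBr) ≈ -9
chloride: pKₐ(HCl) ≈ -7 — moderately weak base
nitrate: pKₐ(HNO₃) ≈ -1.3 — resonance-delocalised over three oxygens
dihydrogen phosphate: pKₐ(H₃PO₄) ≈ 2.1 — moderate base; biological leaving group after further activation
acetate (AcO⁻): pKₐ(CH₃COOH) ≈ 4.8 — resonance-stabilised but still a weak base
Listed from poorest to best leaving group as asked.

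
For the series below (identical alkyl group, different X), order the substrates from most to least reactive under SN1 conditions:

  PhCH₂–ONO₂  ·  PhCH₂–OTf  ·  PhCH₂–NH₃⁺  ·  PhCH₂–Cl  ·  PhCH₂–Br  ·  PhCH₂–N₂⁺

The skeletons are identical, so relative rate is governed entirely by leaving-group ability.
Leaving-group ability tracks the stability of the departed species; conjugate-acid pKₐ is the usual yardstick (lower pKₐ → better LG).
PhCH₂–N₂⁺ loses N₂: no meaningful conjugate acid; N₂ departs as an exceptionally stable neutral molecule
PhCH₂–OTf loses OTf⁻: pKₐ(CF₃SO₃H (triflic acid)) ≈ -14
PhCH₂–Br loses Br⁻: pKₐ(HBr) ≈ -9
PhCH₂–Cl loses Cl⁻: pKₐ(HCl) ≈ -7
PhCH₂–ONO₂ loses NO₃⁻: pKₐ(HNO₃) ≈ -1.3
PhCH₂–NH₃⁺ loses NH₃: pKₐ(NH₄⁺) ≈ 9.2

PhCH₂–N₂⁺ > PhCH₂–OTf > PhCH₂–Br > PhCH₂–Cl > PhCH₂–ONO₂ > PhCH₂–NH₃⁺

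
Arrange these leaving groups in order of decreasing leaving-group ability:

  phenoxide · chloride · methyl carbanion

chloride: pKₐ(HCl) ≈ -7
phenoxide: pKₐ(C₆H₅OH (phenol)) ≈ 10
methyl carbanion: pKₐ(CH₄) ≈ 48

chloride > phenoxide > methyl carbanion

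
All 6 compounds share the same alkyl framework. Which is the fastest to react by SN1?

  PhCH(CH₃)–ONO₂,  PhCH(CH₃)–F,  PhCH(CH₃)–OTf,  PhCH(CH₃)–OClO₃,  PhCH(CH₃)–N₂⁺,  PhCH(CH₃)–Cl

Same R in every case — rank the leaving groups.
Rank by basicity of the departing species: weakest base leaves most easily.
PhCH(CH₃)–N₂⁺ loses N₂: no meaningful conjugate acid; N₂ departs as an exceptionally stable neutral molecule
PhCH(CH₃)–OTf loses OTf⁻: pKₐ(CF₃SO₃H (triflic acid)) ≈ -14
PhCH(CH₃)–OClO₃ loses ClO₄⁻: pKₐ(HClO₄) ≈ -10
PhCH(CH₃)–Cl loses Cl⁻: pKₐ(HCl) ≈ -7
PhCH(CH₃)–ONO₂ loses NO₃⁻: pKₐ(HNO₃) ≈ -1.3
PhCH(CH₃)–F loses F⁻: pKₐ(HF) ≈ 3.2

PhCH(CH₃)–N₂⁺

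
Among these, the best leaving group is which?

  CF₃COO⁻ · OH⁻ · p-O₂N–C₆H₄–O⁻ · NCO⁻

CF₃COO⁻

A good leaving group is a weak base: the lower the pKₐ of its conjugate acid, the more readily it departs.
CF₃COO⁻: pKₐ(CF₃COOH) ≈ 0.2
NCO⁻: pKₐ(HOCN) ≈ 3.5
p-O₂N–C₆H₄–O⁻: pKₐ(p-nitrophenol) ≈ 7.2
OH⁻: pKₐ(H₂O) ≈ 15.7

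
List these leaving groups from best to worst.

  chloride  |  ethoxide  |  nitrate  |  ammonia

The more stable X⁻ (or X) is on its own — i.e. the weaker a base it is — the better a leaving group it makes.
chloride: pKₐ(HCl) ≈ -7
nitrate: pKₐ(HNO₃) ≈ -1.3 — resonance-delocalised over three oxygens
ammonia: pKₐ(NH₄⁺) ≈ 9.2 — neutral but moderately basic; leaves from R–NH₃⁺
ethoxide: pKₐ(CH₃CH₂OH) ≈ 16 — strong base; alkoxides do not leave unassisted

chloride > nitrate > ammonia > ethoxide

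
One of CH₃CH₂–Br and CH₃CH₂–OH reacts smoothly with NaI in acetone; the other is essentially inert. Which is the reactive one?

From CH₃CH₂–OH the departing group would be OH⁻ (pKₐ(H₂O) ≈ 15.7). Strong base; essentially never leaves without prior activation.
From CH₃CH₂–Br the leaving group is Br⁻ (pKₐ(HBr) ≈ -9). Weak base; good leaving group.
(In practice CH₃CH₂–Br is made from CH₃CH₂–OH by treatment with PBr₃, replacing the hydroxyl with bromide.)

CH₃CH₂–Br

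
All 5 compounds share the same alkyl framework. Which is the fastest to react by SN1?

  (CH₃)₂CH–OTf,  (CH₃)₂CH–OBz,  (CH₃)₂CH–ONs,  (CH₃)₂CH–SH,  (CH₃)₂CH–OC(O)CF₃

Same R in every case — rank the leaving groups.
Leaving-group ability tracks the stability of the departed species; conjugate-acid pKₐ is the usual yardstick (lower pKₐ → better LG).
(CH₃)₂CH–OTf loses OTf⁻: pKₐ(CF₃SO₃H (triflic acid)) ≈ -14
(CH₃)₂CH–ONs loses ONs⁻: pKₐ(p-O₂NC₆H₄SO₃H) ≈ -3.5
(CH₃)₂CH–OC(O)CF₃ loses CF₃COO⁻: pKₐ(CF₃COOH) ≈ 0.2
(CH₃)₂CH–OBz loses PhCOO⁻: pKₐ(C₆H₅COOH) ≈ 4.2
(CH₃)₂CH–SH loses HS⁻: pKₐ(H₂S) ≈ 7

(CH₃)₂CH–OTf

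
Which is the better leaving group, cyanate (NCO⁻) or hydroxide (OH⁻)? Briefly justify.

cyanate (NCO⁻)

cyanate (NCO⁻) is the better leaving group.
pKₐ(HOCN) ≈ 3.5 versus pKₐ(H₂O) ≈ 15.7: cyanate (NCO⁻) is the much weaker base.
Resonance between N and O.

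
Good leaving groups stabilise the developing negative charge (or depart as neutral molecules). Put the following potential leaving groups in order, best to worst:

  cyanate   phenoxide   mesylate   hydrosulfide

mesylate > cyanate > hydrosulfide > phenoxide

The more stable X⁻ (or X) is on its own — i.e. the weaker a base it is — the better a leaving group it makes.
mesylate: pKₐ(CH₃SO₃H (MsOH)) ≈ -1.9
cyanate: pKₐ(HOCN) ≈ 3.5
hydrosulfide: pKₐ(H₂S) ≈ 7
phenoxide: pKₐ(C₆H₅OH (phenol)) ≈ 10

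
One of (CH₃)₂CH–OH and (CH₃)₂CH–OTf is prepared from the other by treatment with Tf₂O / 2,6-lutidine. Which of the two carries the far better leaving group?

(CH₃)₂CH–OTf

From (CH₃)₂CH–OH the departing group would be OH⁻ (pKₐ(H₂O) ≈ 15.7). Strong base; essentially never leaves without prior activation.
From (CH₃)₂CH–OTf the leaving group is OTf⁻ (pKₐ(CF₃SO₃H (triflic acid)) ≈ -14). Charge spread over three oxygens and a CF₃ group; the premier leaving group in synthesis.
Treatment with Tf₂O / 2,6-lutidine works by converting the hydroxyl into a triflate, making (CH₃)₂CH–OTf enormously more reactive.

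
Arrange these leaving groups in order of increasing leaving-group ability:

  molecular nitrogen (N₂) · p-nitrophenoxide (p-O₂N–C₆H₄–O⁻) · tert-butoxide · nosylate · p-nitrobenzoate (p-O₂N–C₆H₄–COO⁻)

molecular nitrogen (N₂): no meaningful conjugate acid; N₂ departs as an exceptionally stable neutral molecule
nosylate: pKₐ(p-O₂NC₆H₄SO₃H) ≈ -3.5 — p-nitro group further stabilises the sulfonate
p-nitrobenzoate (p-O₂N–C₆H₄–COO⁻): pKₐ(p-nitrobenzoic acid) ≈ 3.4
p-nitrophenoxide (p-O₂N–C₆H₄–O⁻): pKₐ(p-nitrophenol) ≈ 7.2
tert-butoxide: pKₐ(t-BuOH) ≈ 18
The question asks for worst first, so the sequence is read in increasing leaving-group ability.

tert-butoxide < p-nitrophenoxide (p-O₂N–C₆H₄–O⁻) < p-nitrobenzoate (p-O₂N–C₆H₄–COO⁻) < nosylate < molecular nitrogen (N₂)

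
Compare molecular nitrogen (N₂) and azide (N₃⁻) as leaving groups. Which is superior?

molecular nitrogen (N₂) is the better leaving group.
N₂ is the ultimate leaving group — it departs as an exceptionally stable neutral molecule, whereas azide (N₃⁻) (pKₐ(HN₃) ≈ 4.7) is far more basic.

molecular nitrogen (N₂)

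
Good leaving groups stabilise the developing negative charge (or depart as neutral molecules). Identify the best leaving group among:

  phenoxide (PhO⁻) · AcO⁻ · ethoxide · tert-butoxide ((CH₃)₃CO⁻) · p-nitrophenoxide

A good leaving group is a weak base: the lower the pKₐ of its conjugate acid, the more readily it departs.
AcO⁻: pKₐ(CH₃COOH) ≈ 4.8
p-nitrophenoxide: pKₐ(p-nitrophenol) ≈ 7.2
phenoxide (PhO⁻): pKₐ(C₆H₅OH (phenol)) ≈ 10
ethoxide: pKₐ(CH₃CH₂OH) ≈ 16
tert-butoxide ((CH₃)₃CO⁻): pKₐ(t-BuOH) ≈ 18

AcO⁻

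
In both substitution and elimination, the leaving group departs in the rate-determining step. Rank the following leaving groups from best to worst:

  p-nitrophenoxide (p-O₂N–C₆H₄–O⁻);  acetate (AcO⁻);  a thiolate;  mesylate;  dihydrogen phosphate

mesylate > dihydrogen phosphate > acetate (AcO⁻) > p-nitrophenoxide (p-O₂N–C₆H₄–O⁻) > a thiolate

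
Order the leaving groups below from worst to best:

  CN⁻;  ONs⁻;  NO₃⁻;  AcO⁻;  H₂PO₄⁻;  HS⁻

Rank by basicity of the departing species: weakest base leaves most easily.
ONs⁻: pKₐ(p-O₂NC₆H₄SO₃H) ≈ -3.5
NO₃⁻: pKₐ(HNO₃) ≈ -1.3
H₂PO₄⁻: pKₐ(H₃PO₄) ≈ 2.1
AcO⁻: pKₐ(CH₃COOH) ≈ 4.8
HS⁻: pKₐ(H₂S) ≈ 7
CN⁻: pKₐ(HCN) ≈ 9.2
Reversing gives the worst-to-best order requested.

CN⁻ < HS⁻ < AcO⁻ < H₂PO₄⁻ < NO₃⁻ < ONs⁻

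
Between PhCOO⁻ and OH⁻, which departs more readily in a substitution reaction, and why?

PhCOO⁻ is the better leaving group.
pKₐ(C₆H₅COOH) ≈ 4.2 versus pKₐ(H₂O) ≈ 15.7: PhCOO⁻ is the much weaker base.
Aryl carboxylate.

PhCOO⁻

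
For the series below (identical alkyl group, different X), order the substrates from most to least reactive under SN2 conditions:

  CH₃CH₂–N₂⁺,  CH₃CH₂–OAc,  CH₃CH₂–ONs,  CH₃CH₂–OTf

With the same alkyl group throughout, only the leaving group differentiates the rates.
Rank by basicity of the departing species: weakest base leaves most easily.
CH₃CH₂–N₂⁺ loses N₂: no meaningful conjugate acid; N₂ departs as an exceptionally stable neutral molecule
CH₃CH₂–OTf loses OTf⁻: pKₐ(CF₃SO₃H (triflic acid)) ≈ -14
CH₃CH₂–ONs loses ONs⁻: pKₐ(p-O₂NC₆H₄SO₃H) ≈ -3.5
CH₃CH₂–OAc loses AcO⁻: pKₐ(CH₃COOH) ≈ 4.8

CH₃CH₂–N₂⁺ > CH₃CH₂–OTf > CH₃CH₂–ONs > CH₃CH₂–OAc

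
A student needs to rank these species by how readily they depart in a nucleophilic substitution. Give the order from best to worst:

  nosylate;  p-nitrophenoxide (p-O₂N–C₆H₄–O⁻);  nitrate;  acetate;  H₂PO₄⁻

A good leaving group is a weak base: the lower the pKₐ of its conjugate acid, the more readily it departs.
nosylate: pKₐ(p-O₂NC₆H₄SO₃H) ≈ -3.5
nitrate: pKₐ(HNO₃) ≈ -1.3
H₂PO₄⁻: pKₐ(H₃PO₄) ≈ 2.1
acetate: pKₐ(CH₃COOH) ≈ 4.8
p-nitrophenoxide (p-O₂N–C₆H₄–O⁻): pKₐ(p-nitrophenol) ≈ 7.2

nosylate > nitrate > H₂PO₄⁻ > acetate > p-nitrophenoxide (p-O₂N–C₆H₄–O⁻)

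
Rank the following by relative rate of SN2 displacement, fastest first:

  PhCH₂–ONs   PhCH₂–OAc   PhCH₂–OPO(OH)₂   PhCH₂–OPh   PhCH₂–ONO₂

PhCH₂–ONs > PhCH₂–ONO₂ > PhCH₂–OPO(OH)₂ > PhCH₂–OAc > PhCH₂–OPh

The skeletons are identical, so relative rate is governed entirely by leaving-group ability.
Rank by basicity of the departing species: weakest base leaves most easily.
PhCH₂–ONs loses ONs⁻: pKₐ(p-O₂NC₆H₄SO₃H) ≈ -3.5
PhCH₂–ONO₂ loses NO₃⁻: pKₐ(HNO₃) ≈ -1.3
PhCH₂–OPO(OH)₂ loses H₂PO₄⁻: pKₐ(H₃PO₄) ≈ 2.1
PhCH₂–OAc loses AcO⁻: pKₐ(CH₃COOH) ≈ 4.8
PhCH₂–OPh loses PhO⁻: pKₐ(C₆H₅OH (phenol)) ≈ 10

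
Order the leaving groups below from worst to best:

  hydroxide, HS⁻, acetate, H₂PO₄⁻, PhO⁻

hydroxide < PhO⁻ < HS⁻ < acetate < H₂PO₄⁻

The more stable X⁻ (or X) is on its own — i.e. the weaker a base it is — the better a leaving group it makes.
H₂PO₄⁻: pKₐ(H₃PO₄) ≈ 2.1
acetate: pKₐ(CH₃COOH) ≈ 4.8
HS⁻: pKₐ(H₂S) ≈ 7
PhO⁻: pKₐ(C₆H₅OH (phenol)) ≈ 10
hydroxide: pKₐ(H₂O) ≈ 15.7
The question asks for worst first, so the sequence is read in increasing leaving-group ability.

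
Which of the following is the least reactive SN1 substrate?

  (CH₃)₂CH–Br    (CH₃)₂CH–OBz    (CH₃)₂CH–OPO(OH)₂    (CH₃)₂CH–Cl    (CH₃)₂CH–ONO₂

(CH₃)₂CH–OBz

Same R in every case — rank the leaving groups.
The more stable X⁻ (or X) is on its own — i.e. the weaker a base it is — the better a leaving group it makes.
(CH₃)₂CH–Br loses Br⁻: pKₐ(HBr) ≈ -9
(CH₃)₂CH–Cl loses Cl⁻: pKₐ(HCl) ≈ -7
(CH₃)₂CH–ONO₂ loses NO₃⁻: pKₐ(HNO₃) ≈ -1.3
(CH₃)₂CH–OPO(OH)₂ loses H₂PO₄⁻: pKₐ(H₃PO₄) ≈ 2.1
(CH₃)₂CH–OBz loses PhCOO⁻: pKₐ(C₆H₅COOH) ≈ 4.2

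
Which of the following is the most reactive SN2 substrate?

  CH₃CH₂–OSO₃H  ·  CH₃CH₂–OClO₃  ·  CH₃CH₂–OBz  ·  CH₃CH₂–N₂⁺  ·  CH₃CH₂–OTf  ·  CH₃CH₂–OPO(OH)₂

The skeletons are identical, so relative rate is governed entirely by leaving-group ability.
A good leaving group is a weak base: the lower the pKₐ of its conjugate acid, the more readily it departs.
CH₃CH₂–N₂⁺ loses N₂: no meaningful conjugate acid; N₂ departs as an exceptionally stable neutral molecule
CH₃CH₂–OTf loses OTf⁻: pKₐ(CF₃SO₃H (triflic acid)) ≈ -14
CH₃CH₂–OClO₃ loses ClO₄⁻: pKₐ(HClO₄) ≈ -10
CH₃CH₂–OSO₃H loses HSO₄⁻: pKₐ(H₂SO₄) ≈ -3
CH₃CH₂–OPO(OH)₂ loses H₂PO₄⁻: pKₐ(H₃PO₄) ≈ 2.1
CH₃CH₂–OBz loses PhCOO⁻: pKₐ(C₆H₅COOH) ≈ 4.2

CH₃CH₂–N₂⁺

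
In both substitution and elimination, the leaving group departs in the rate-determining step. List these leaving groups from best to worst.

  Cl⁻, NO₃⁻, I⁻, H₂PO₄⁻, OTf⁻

OTf⁻ > I⁻ > Cl⁻ > NO₃⁻ > H₂PO₄⁻

Rank by basicity of the departing species: weakest base leaves most easily.
OTf⁻: pKₐ(CF₃SO₃H (triflic acid)) ≈ -14
I⁻: pKₐ(HI) ≈ -10 — large, highly polarisable; very weak base
Cl⁻: pKₐ(HCl) ≈ -7 — moderately weak base
NO₃⁻: pKₐ(HNO₃) ≈ -1.3 — resonance-delocalised over three oxygens
H₂PO₄⁻: pKₐ(H₃PO₄) ≈ 2.1 — moderate base; biological leaving group after further activation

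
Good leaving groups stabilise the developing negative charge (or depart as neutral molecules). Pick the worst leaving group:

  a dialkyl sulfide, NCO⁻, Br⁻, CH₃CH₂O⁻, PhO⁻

Br⁻: pKₐ(HBr) ≈ -9
a dialkyl sulfide: pKₐ(R'₂SH⁺) ≈ -7
NCO⁻: pKₐ(HOCN) ≈ 3.5
PhO⁻: pKₐ(C₆H₅OH (phenol)) ≈ 10
CH₃CH₂O⁻: pKₐ(CH₃CH₂OH) ≈ 16

CH₃CH₂O⁻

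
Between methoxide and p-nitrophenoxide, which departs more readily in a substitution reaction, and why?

p-nitrophenoxide is the better leaving group.
pKₐ(p-nitrophenol) ≈ 7.2 versus pKₐ(CH₃OH) ≈ 15.5: p-nitrophenoxide is the much weaker base.
Nitro group delocalises the charge; the classic chromogenic LG.

p-nitrophenoxide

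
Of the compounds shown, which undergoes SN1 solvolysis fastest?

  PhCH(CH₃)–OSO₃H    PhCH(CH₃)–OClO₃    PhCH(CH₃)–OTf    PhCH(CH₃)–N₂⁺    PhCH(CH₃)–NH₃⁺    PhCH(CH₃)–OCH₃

PhCH(CH₃)–N₂⁺

Same R in every case — rank the leaving groups.
A good leaving group is a weak base: the lower the pKₐ of its conjugate acid, the more readily it departs.
PhCH(CH₃)–N₂⁺ loses N₂: no meaningful conjugate acid; N₂ departs as an exceptionally stable neutral molecule
PhCH(CH₃)–OTf loses OTf⁻: pKₐ(CF₃SO₃H (triflic acid)) ≈ -14
PhCH(CH₃)–OClO₃ loses ClO₄⁻: pKₐ(HClO₄) ≈ -10
PhCH(CH₃)–OSO₃H loses HSO₄⁻: pKₐ(H₂SO₄) ≈ -3
PhCH(CH₃)–NH₃⁺ loses NH₃: pKₐ(NH₄⁺) ≈ 9.2
PhCH(CH₃)–OCH₃ loses CH₃O⁻: pKₐ(CH₃OH) ≈ 15.5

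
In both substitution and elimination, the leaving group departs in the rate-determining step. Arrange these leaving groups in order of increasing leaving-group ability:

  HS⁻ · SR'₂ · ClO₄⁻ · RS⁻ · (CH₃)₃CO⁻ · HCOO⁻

(CH₃)₃CO⁻ < RS⁻ < HS⁻ < HCOO⁻ < SR'₂ < ClO₄⁻

Rank by basicity of the departing species: weakest base leaves most easily.
ClO₄⁻: pKₐ(HClO₄) ≈ -10
SR'₂: pKₐ(R'₂SH⁺) ≈ -7
HCOO⁻: pKₐ(HCOOH) ≈ 3.8
HS⁻: pKₐ(H₂S) ≈ 7
RS⁻: pKₐ(RSH (a thiol)) ≈ 10.5
(CH₃)₃CO⁻: pKₐ(t-BuOH) ≈ 18
Listed from poorest to best leaving group as asked.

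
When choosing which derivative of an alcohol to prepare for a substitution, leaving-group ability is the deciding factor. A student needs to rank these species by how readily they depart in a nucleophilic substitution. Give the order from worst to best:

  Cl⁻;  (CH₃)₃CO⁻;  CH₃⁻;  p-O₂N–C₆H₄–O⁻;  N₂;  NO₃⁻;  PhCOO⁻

N₂: no meaningful conjugate acid; N₂ departs as an exceptionally stable neutral molecule
Cl⁻: pKₐ(HCl) ≈ -7 — moderately weak base
NO₃⁻: pKₐ(HNO₃) ≈ -1.3
PhCOO⁻: pKₐ(C₆H₅COOH) ≈ 4.2 — aryl carboxylate
p-O₂N–C₆H₄–O⁻: pKₐ(p-nitrophenol) ≈ 7.2
(CH₃)₃CO⁻: pKₐ(t-BuOH) ≈ 18
CH₃⁻: pKₐ(CH₄) ≈ 48 — unstabilised carbanion; the worst conceivable leaving group
Listed from poorest to best leaving group as asked.

CH₃⁻ < (CH₃)₃CO⁻ < p-O₂N–C₆H₄–O⁻ < PhCOO⁻ < NO₃⁻ < Cl⁻ < N₂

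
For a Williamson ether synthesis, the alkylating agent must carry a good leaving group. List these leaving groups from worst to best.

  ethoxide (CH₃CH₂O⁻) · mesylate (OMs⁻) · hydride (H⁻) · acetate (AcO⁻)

mesylate (OMs⁻): pKₐ(CH₃SO₃H (MsOH)) ≈ -1.9
acetate (AcO⁻): pKₐ(CH₃COOH) ≈ 4.8 — resonance-stabilised but still a weak base
ethoxide (CH₃CH₂O⁻): pKₐ(CH₃CH₂OH) ≈ 16
hydride (H⁻): pKₐ(H₂) ≈ 36 — extremely strong base; leaves only in special hydride-transfer contexts
Reversing gives the worst-to-best order requested.

hydride (H⁻) < ethoxide (CH₃CH₂O⁻) < acetate (AcO⁻) < mesylate (OMs⁻)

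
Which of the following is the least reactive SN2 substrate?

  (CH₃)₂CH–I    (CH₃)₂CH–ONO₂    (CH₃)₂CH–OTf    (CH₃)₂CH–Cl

Same R in every case — rank the leaving groups.
Rank by basicity of the departing species: weakest base leaves most easily.
(CH₃)₂CH–OTf loses OTf⁻: pKₐ(CF₃SO₃H (triflic acid)) ≈ -14
(CH₃)₂CH–I loses I⁻: pKₐ(HI) ≈ -10
(CH₃)₂CH–Cl loses Cl⁻: pKₐ(HCl) ≈ -7
(CH₃)₂CH–ONO₂ loses NO₃⁻: pKₐ(HNO₃) ≈ -1.3

(CH₃)₂CH–ONO₂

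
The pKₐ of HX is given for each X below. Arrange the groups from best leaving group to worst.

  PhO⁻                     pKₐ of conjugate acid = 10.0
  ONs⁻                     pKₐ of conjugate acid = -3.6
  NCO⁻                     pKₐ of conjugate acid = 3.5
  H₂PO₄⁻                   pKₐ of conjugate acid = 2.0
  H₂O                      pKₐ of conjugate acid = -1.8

ONs⁻ > H₂O > H₂PO₄⁻ > NCO⁻ > PhO⁻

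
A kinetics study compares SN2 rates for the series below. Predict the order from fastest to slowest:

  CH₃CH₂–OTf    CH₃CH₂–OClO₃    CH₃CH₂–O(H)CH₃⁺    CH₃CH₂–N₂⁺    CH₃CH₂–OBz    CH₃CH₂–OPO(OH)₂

Same R in every case — rank the leaving groups.
A good leaving group is a weak base: the lower the pKₐ of its conjugate acid, the more readily it departs.
CH₃CH₂–N₂⁺ loses N₂: no meaningful conjugate acid; N₂ departs as an exceptionally stable neutral molecule
CH₃CH₂–OTf loses OTf⁻: pKₐ(CF₃SO₃H (triflic acid)) ≈ -14
CH₃CH₂–OClO₃ loses ClO₄⁻: pKₐ(HClO₄) ≈ -10
CH₃CH₂–O(H)CH₃⁺ loses R'OH: pKₐ(R'OH₂⁺) ≈ -2.4
CH₃CH₂–OPO(OH)₂ loses H₂PO₄⁻: pKₐ(H₃PO₄) ≈ 2.1
CH₃CH₂–OBz loses PhCOO⁻: pKₐ(C₆H₅COOH) ≈ 4.2

CH₃CH₂–N₂⁺ > CH₃CH₂–OTf > CH₃CH₂–OClO₃ > CH₃CH₂–O(H)CH₃⁺ > CH₃CH₂–OPO(OH)₂ > CH₃CH₂–OBz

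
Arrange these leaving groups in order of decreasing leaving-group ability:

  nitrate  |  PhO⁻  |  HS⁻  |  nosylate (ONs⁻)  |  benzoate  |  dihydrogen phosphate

nosylate (ONs⁻) > nitrate > dihydrogen phosphate > benzoate > HS⁻ > PhO⁻

Leaving-group ability tracks the stability of the departed species; conjugate-acid pKₐ is the usual yardstick (lower pKₐ → better LG).
nosylate (ONs⁻): pKₐ(p-O₂NC₆H₄SO₃H) ≈ -3.5
nitrate: pKₐ(HNO₃) ≈ -1.3
dihydrogen phosphate: pKₐ(H₃PO₄) ≈ 2.1
benzoate: pKₐ(C₆H₅COOH) ≈ 4.2
HS⁻: pKₐ(H₂S) ≈ 7
PhO⁻: pKₐ(C₆H₅OH (phenol)) ≈ 10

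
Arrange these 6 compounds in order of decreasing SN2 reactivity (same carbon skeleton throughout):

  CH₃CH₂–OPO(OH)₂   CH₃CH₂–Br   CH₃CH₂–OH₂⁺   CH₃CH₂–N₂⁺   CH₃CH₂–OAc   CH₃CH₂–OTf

CH₃CH₂–N₂⁺ > CH₃CH₂–OTf > CH₃CH₂–Br > CH₃CH₂–OH₂⁺ > CH₃CH₂–OPO(OH)₂ > CH₃CH₂–OAc

Identical carbon frameworks mean the comparison reduces to leaving-group quality.
Leaving-group ability tracks the stability of the departed species; conjugate-acid pKₐ is the usual yardstick (lower pKₐ → better LG).
CH₃CH₂–N₂⁺ loses N₂: no meaningful conjugate acid; N₂ departs as an exceptionally stable neutral molecule
CH₃CH₂–OTf loses OTf⁻: pKₐ(CF₃SO₃H (triflic acid)) ≈ -14
CH₃CH₂–Br loses Br⁻: pKₐ(HBr) ≈ -9
CH₃CH₂–OH₂⁺ loses H₂O: pKₐ(H₃O⁺) ≈ -1.7
CH₃CH₂–OPO(OH)₂ loses H₂PO₄⁻: pKₐ(H₃PO₄) ≈ 2.1
CH₃CH₂–OAc loses AcO⁻: pKₐ(CH₃COOH) ≈ 4.8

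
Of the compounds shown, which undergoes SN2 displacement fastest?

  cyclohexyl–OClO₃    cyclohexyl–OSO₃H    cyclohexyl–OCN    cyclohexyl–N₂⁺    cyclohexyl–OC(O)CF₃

cyclohexyl–N₂⁺

Same R in every case — rank the leaving groups.
Leaving-group ability tracks the stability of the departed species; conjugate-acid pKₐ is the usual yardstick (lower pKₐ → better LG).
cyclohexyl–N₂⁺ loses N₂: no meaningful conjugate acid; N₂ departs as an exceptionally stable neutral molecule
cyclohexyl–OClO₃ loses ClO₄⁻: pKₐ(HClO₄) ≈ -10
cyclohexyl–OSO₃H loses HSO₄⁻: pKₐ(H₂SO₄) ≈ -3
cyclohexyl–OC(O)CF₃ loses CF₃COO⁻: pKₐ(CF₃COOH) ≈ 0.2
cyclohexyl–OCN loses NCO⁻: pKₐ(HOCN) ≈ 3.5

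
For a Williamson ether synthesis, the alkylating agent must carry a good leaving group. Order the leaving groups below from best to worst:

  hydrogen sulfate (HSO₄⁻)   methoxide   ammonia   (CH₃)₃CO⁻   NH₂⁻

hydrogen sulfate (HSO₄⁻): pKₐ(H₂SO₄) ≈ -3
ammonia: pKₐ(NH₄⁺) ≈ 9.2
methoxide: pKₐ(CH₃OH) ≈ 15.5
(CH₃)₃CO⁻: pKₐ(t-BuOH) ≈ 18
NH₂⁻: pKₐ(NH₃) ≈ 38

hydrogen sulfate (HSO₄⁻) > ammonia > methoxide > (CH₃)₃CO⁻ > NH₂⁻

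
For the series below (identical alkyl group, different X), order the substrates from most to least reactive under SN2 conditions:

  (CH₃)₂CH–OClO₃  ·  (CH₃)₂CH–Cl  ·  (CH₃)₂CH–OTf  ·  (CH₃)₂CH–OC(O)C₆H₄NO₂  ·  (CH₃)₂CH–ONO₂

(CH₃)₂CH–OTf > (CH₃)₂CH–OClO₃ > (CH₃)₂CH–Cl > (CH₃)₂CH–ONO₂ > (CH₃)₂CH–OC(O)C₆H₄NO₂

With the same alkyl group throughout, only the leaving group differentiates the rates.
The more stable X⁻ (or X) is on its own — i.e. the weaker a base it is — the better a leaving group it makes.
(CH₃)₂CH–OTf loses OTf⁻: pKₐ(CF₃SO₃H (triflic acid)) ≈ -14
(CH₃)₂CH–OClO₃ loses ClO₄⁻: pKₐ(HClO₄) ≈ -10
(CH₃)₂CH–Cl loses Cl⁻: pKₐ(HCl) ≈ -7
(CH₃)₂CH–ONO₂ loses NO₃⁻: pKₐ(HNO₃) ≈ -1.3
(CH₃)₂CH–OC(O)C₆H₄NO₂ loses p-O₂N–C₆H₄–COO⁻: pKₐ(p-nitrobenzoic acid) ≈ 3.4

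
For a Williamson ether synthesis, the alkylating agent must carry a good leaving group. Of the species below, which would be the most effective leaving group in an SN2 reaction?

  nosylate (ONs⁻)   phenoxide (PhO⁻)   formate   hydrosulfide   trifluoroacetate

nosylate (ONs⁻)

A good leaving group is a weak base: the lower the pKₐ of its conjugate acid, the more readily it departs.
nosylate (ONs⁻): pKₐ(p-O₂NC₆H₄SO₃H) ≈ -3.5
trifluoroacetate: pKₐ(CF₃COOH) ≈ 0.2
formate: pKₐ(HCOOH) ≈ 3.8
hydrosulfide: pKₐ(H₂S) ≈ 7
phenoxide (PhO⁻): pKₐ(C₆H₅OH (phenol)) ≈ 10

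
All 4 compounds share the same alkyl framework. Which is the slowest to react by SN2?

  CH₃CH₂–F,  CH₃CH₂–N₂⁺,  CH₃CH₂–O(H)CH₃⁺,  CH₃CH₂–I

With the same alkyl group throughout, only the leaving group differentiates the rates.
A good leaving group is a weak base: the lower the pKₐ of its conjugate acid, the more readily it departs.
CH₃CH₂–N₂⁺ loses N₂: no meaningful conjugate acid; N₂ departs as an exceptionally stable neutral molecule
CH₃CH₂–I loses I⁻: pKₐ(HI) ≈ -10
CH₃CH₂–O(H)CH₃⁺ loses R'OH: pKₐ(R'OH₂⁺) ≈ -2.4
CH₃CH₂–F loses F⁻: pKₐ(HF) ≈ 3.2

CH₃CH₂–F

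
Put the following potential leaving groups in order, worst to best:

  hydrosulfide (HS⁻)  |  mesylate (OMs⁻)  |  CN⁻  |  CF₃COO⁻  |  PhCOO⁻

The more stable X⁻ (or X) is on its own — i.e. the weaker a base it is — the better a leaving group it makes.
mesylate (OMs⁻): pKₐ(CH₃SO₃H (MsOH)) ≈ -1.9 — resonance-delocalised alkanesulfonate
CF₃COO⁻: pKₐ(CF₃COOH) ≈ 0.2 — strongly electron-withdrawing CF₃ stabilises the carboxylate
PhCOO⁻: pKₐ(C₆H₅COOH) ≈ 4.2 — aryl carboxylate
hydrosulfide (HS⁻): pKₐ(H₂S) ≈ 7 — larger and more polarisable than the oxygen analogue
CN⁻: pKₐ(HCN) ≈ 9.2
Reversing gives the worst-to-best order requested.

CN⁻ < hydrosulfide (HS⁻) < PhCOO⁻ < CF₃COO⁻ < mesylate (OMs⁻)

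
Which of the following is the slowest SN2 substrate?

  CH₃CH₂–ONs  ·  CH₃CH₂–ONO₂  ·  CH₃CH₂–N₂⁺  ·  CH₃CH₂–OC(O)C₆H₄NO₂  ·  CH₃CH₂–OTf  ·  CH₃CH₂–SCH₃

CH₃CH₂–SCH₃

The skeletons are identical, so relative rate is governed entirely by leaving-group ability.
Leaving-group ability tracks the stability of the departed species; conjugate-acid pKₐ is the usual yardstick (lower pKₐ → better LG).
CH₃CH₂–N₂⁺ loses N₂: no meaningful conjugate acid; N₂ departs as an exceptionally stable neutral molecule
CH₃CH₂–OTf loses OTf⁻: pKₐ(CF₃SO₃H (triflic acid)) ≈ -14
CH₃CH₂–ONs loses ONs⁻: pKₐ(p-O₂NC₆H₄SO₃H) ≈ -3.5
CH₃CH₂–ONO₂ loses NO₃⁻: pKₐ(HNO₃) ≈ -1.3
CH₃CH₂–OC(O)C₆H₄NO₂ loses p-O₂N–C₆H₄–COO⁻: pKₐ(p-nitrobenzoic acid) ≈ 3.4
CH₃CH₂–SCH₃ loses RS⁻: pKₐ(RSH (a thiol)) ≈ 10.5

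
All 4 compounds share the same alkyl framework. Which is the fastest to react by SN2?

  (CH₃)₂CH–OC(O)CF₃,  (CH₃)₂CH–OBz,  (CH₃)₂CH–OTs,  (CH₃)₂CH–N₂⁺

Same R in every case — rank the leaving groups.
Rank by basicity of the departing species: weakest base leaves most easily.
(CH₃)₂CH–N₂⁺ loses N₂: no meaningful conjugate acid; N₂ departs as an exceptionally stable neutral molecule
(CH₃)₂CH–OTs loses OTs⁻: pKₐ(p-CH₃C₆H₄SO₃H (TsOH)) ≈ -2.8
(CH₃)₂CH–OC(O)CF₃ loses CF₃COO⁻: pKₐ(CF₃COOH) ≈ 0.2
(CH₃)₂CH–OBz loses PhCOO⁻: pKₐ(C₆H₅COOH) ≈ 4.2

(CH₃)₂CH–N₂⁺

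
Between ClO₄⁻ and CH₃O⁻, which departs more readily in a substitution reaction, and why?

ClO₄⁻ is the better leaving group.
pKₐ(HClO₄) ≈ -10 versus pKₐ(CH₃OH) ≈ 15.5: ClO₄⁻ is the much weaker base.
Extremely weak base; rarely used for safety reasons.

ClO₄⁻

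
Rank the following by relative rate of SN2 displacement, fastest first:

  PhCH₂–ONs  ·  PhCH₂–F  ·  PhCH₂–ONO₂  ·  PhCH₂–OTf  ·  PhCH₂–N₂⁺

PhCH₂–N₂⁺ > PhCH₂–OTf > PhCH₂–ONs > PhCH₂–ONO₂ > PhCH₂–F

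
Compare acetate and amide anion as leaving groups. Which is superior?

acetate

acetate is the better leaving group.
pKₐ(CH₃COOH) ≈ 4.8 versus pKₐ(NH₃) ≈ 38: acetate is the much weaker base.
Resonance-stabilised but still a weak base.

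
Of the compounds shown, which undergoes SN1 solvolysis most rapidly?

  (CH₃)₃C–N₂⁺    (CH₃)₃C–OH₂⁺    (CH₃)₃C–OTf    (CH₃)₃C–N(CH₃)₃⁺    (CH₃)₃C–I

(CH₃)₃C–N₂⁺

Same R in every case — rank the leaving groups.
Leaving-group ability tracks the stability of the departed species; conjugate-acid pKₐ is the usual yardstick (lower pKₐ → better LG).
(CH₃)₃C–N₂⁺ loses N₂: no meaningful conjugate acid; N₂ departs as an exceptionally stable neutral molecule
(CH₃)₃C–OTf loses OTf⁻: pKₐ(CF₃SO₃H (triflic acid)) ≈ -14
(CH₃)₃C–I loses I⁻: pKₐ(HI) ≈ -10
(CH₃)₃C–OH₂⁺ loses H₂O: pKₐ(H₃O⁺) ≈ -1.7
(CH₃)₃C–N(CH₃)₃⁺ loses NR'₃: pKₐ(R'₃NH⁺) ≈ 10.7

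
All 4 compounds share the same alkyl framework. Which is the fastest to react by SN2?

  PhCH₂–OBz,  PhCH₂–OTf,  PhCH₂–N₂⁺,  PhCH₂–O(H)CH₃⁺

PhCH₂–N₂⁺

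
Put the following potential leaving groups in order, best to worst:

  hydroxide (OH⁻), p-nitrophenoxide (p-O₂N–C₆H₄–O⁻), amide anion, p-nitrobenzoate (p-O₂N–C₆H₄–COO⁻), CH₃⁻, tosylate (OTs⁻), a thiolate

tosylate (OTs⁻) > p-nitrobenzoate (p-O₂N–C₆H₄–COO⁻) > p-nitrophenoxide (p-O₂N–C₆H₄–O⁻) > a thiolate > hydroxide (OH⁻) > amide anion > CH₃⁻

Leaving-group ability tracks the stability of the departed species; conjugate-acid pKₐ is the usual yardstick (lower pKₐ → better LG).
tosylate (OTs⁻): pKₐ(p-CH₃C₆H₄SO₃H (TsOH)) ≈ -2.8
p-nitrobenzoate (p-O₂N–C₆H₄–COO⁻): pKₐ(p-nitrobenzoic acid) ≈ 3.4
p-nitrophenoxide (p-O₂N–C₆H₄–O⁻): pKₐ(p-nitrophenol) ≈ 7.2
a thiolate: pKₐ(RSH (a thiol)) ≈ 10.5
hydroxide (OH⁻): pKₐ(H₂O) ≈ 15.7
amide anion: pKₐ(NH₃) ≈ 38
CH₃⁻: pKₐ(CH₄) ≈ 48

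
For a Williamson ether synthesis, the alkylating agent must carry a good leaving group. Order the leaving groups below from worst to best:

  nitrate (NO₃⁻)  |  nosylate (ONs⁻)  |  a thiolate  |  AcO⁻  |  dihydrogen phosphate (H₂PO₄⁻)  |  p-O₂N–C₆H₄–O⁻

A good leaving group is a weak base: the lower the pKₐ of its conjugate acid, the more readily it departs.
nosylate (ONs⁻): pKₐ(p-O₂NC₆H₄SO₃H) ≈ -3.5 — p-nitro group further stabilises the sulfonate
nitrate (NO₃⁻): pKₐ(HNO₃) ≈ -1.3 — resonance-delocalised over three oxygens
dihydrogen phosphate (H₂PO₄⁻): pKₐ(H₃PO₄) ≈ 2.1 — moderate base; biological leaving group after further activation
AcO⁻: pKₐ(CH₃COOH) ≈ 4.8 — resonance-stabilised but still a weak base
p-O₂N–C₆H₄–O⁻: pKₐ(p-nitrophenol) ≈ 7.2 — nitro group delocalises the charge; the classic chromogenic LG
a thiolate: pKₐ(RSH (a thiol)) ≈ 10.5 — moderately basic; rarely leaves without activation
Reversing gives the worst-to-best order requested.

a thiolate < p-O₂N–C₆H₄–O⁻ < AcO⁻ < dihydrogen phosphate (H₂PO₄⁻) < nitrate (NO₃⁻) < nosylate (ONs⁻)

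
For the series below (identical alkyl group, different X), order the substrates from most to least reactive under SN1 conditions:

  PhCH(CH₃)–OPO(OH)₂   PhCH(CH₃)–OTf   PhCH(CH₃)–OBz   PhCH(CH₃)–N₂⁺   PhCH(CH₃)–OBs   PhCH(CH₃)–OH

PhCH(CH₃)–N₂⁺ > PhCH(CH₃)–OTf > PhCH(CH₃)–OBs > PhCH(CH₃)–OPO(OH)₂ > PhCH(CH₃)–OBz > PhCH(CH₃)–OH

With the same alkyl group throughout, only the leaving group differentiates the rates.
Rank by basicity of the departing species: weakest base leaves most easily.
PhCH(CH₃)–N₂⁺ loses N₂: no meaningful conjugate acid; N₂ departs as an exceptionally stable neutral molecule
PhCH(CH₃)–OTf loses OTf⁻: pKₐ(CF₃SO₃H (triflic acid)) ≈ -14
PhCH(CH₃)–OBs loses OBs⁻: pKₐ(p-BrC₆H₄SO₃H) ≈ -2.8
PhCH(CH₃)–OPO(OH)₂ loses H₂PO₄⁻: pKₐ(H₃PO₄) ≈ 2.1
PhCH(CH₃)–OBz loses PhCOO⁻: pKₐ(C₆H₅COOH) ≈ 4.2
PhCH(CH₃)–OH loses OH⁻: pKₐ(H₂O) ≈ 15.7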